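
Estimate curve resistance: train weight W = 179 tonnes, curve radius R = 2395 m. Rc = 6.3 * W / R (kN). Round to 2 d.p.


Rc = 6.3 * W / R
Rc = 6.3 * 179 / 2395
Rc = 1127.7 / 2395
Rc = 0.47 kN

0.47


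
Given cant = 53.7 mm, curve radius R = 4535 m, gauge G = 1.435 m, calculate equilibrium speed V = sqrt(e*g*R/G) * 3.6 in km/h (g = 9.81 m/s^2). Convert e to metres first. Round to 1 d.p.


Convert cant: e = 53.7 mm = 0.0537 m
V_ms = sqrt(0.0537 * 9.81 * 4535 / 1.435)
V_ms = sqrt(1664.825362) = 40.8023 m/s
V = 40.8023 * 3.6 = 146.9 km/h

146.9


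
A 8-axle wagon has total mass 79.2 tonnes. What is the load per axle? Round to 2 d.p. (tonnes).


Load per axle = total weight / number of axles
Load = 79.2 / 8
Load = 9.90 tonnes

9.90


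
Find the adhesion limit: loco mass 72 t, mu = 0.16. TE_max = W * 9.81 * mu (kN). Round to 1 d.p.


TE_max = W * g * mu
TE_max = 72 * 9.81 * 0.16
TE_max = 706.32 * 0.16
TE_max = 113.0 kN

113.0


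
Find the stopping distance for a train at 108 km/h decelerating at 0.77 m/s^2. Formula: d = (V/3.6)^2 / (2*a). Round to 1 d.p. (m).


Convert speed: V = 108 / 3.6 = 30.0 m/s
V^2 = 900.0
d = 900.0 / (2 * 0.77)
d = 900.0 / 1.54
d = 584.4 m

584.4


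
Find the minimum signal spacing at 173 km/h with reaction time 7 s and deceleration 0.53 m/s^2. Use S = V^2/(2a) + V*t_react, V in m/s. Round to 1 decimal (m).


V = 173 / 3.6 = 48.0556 m/s
Braking distance = 48.0556^2 / (2*0.53) = 2178.6193 m
Sighting distance = 48.0556 * 7 = 336.3889 m
S = 2178.6193 + 336.3889 = 2515.0 m

2515.0


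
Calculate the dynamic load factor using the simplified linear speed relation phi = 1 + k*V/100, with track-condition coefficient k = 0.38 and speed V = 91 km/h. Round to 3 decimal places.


phi = 1 + k * V / 100
phi = 1 + 0.38 * 91 / 100
phi = 1 + 0.3458
phi = 1.346

1.346


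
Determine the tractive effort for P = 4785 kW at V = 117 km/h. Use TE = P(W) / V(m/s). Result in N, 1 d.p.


Convert: P = 4785 kW = 4785000 W
V = 117 / 3.6 = 32.5 m/s
TE = 4785000 / 32.5
TE = 147230.8 N

147230.8


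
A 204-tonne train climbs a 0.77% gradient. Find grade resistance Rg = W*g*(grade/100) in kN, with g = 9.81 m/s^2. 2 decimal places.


Rg = W * 9.81 * grade / 100
Rg = 204 * 9.81 * 0.77 / 100
Rg = 2001.24 * 0.0077
Rg = 15.41 kN

15.41


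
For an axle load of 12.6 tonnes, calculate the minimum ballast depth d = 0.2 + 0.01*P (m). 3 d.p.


d = 0.2 + 0.01 * 12.6
d = 0.2 + 0.126
d = 0.326 m

0.326


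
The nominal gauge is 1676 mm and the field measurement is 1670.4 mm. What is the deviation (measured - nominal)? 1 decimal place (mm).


Deviation = measured - nominal
Deviation = 1670.4 - 1676
Deviation = -5.6 mm

-5.6


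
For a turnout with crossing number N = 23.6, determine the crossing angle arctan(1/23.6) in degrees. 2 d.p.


1/N = 1/23.6 = 0.042373
angle = arctan(0.042373) = 0.042348 rad
angle = 0.042348 * 180/pi = 2.43 degrees

2.43


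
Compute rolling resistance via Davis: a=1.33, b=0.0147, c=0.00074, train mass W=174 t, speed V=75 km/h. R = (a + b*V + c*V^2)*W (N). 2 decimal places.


b*V = 0.0147 * 75 = 1.1025
c*V^2 = 0.00074 * 5625 = 4.1625
R_per_t = 1.33 + 1.1025 + 4.1625 = 6.595 N/t
R_total = 6.595 * 174 = 1147.53 N

1147.53


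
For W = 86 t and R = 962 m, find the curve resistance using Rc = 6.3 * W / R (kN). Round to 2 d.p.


Rc = 6.3 * W / R
Rc = 6.3 * 86 / 962
Rc = 541.8 / 962
Rc = 0.56 kN

0.56


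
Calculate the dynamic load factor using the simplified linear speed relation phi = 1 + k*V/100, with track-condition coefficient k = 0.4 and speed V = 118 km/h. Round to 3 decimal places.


phi = 1 + k * V / 100
phi = 1 + 0.4 * 118 / 100
phi = 1 + 0.472
phi = 1.472

1.472


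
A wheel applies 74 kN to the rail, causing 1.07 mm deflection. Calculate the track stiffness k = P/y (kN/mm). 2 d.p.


Track stiffness k = P / y
k = 74 / 1.07
k = 69.16 kN/mm

69.16


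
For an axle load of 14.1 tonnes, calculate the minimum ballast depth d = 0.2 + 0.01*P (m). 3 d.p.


d = 0.2 + 0.01 * 14.1
d = 0.2 + 0.141
d = 0.341 m

0.341


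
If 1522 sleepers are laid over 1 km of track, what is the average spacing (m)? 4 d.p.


Spacing = 1000 m / number of sleepers
Spacing = 1000 / 1522
Spacing = 0.6570 m

0.6570


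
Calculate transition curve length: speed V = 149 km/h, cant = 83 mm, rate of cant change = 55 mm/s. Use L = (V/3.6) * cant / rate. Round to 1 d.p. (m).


Convert speed: V = 149 / 3.6 = 41.3889 m/s
L = 41.3889 * 83 / 55
L = 3435.2778 / 55
L = 62.5 m

62.5


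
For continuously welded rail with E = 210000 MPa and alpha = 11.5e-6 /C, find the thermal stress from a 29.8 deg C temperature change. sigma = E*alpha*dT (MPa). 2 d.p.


sigma = E * alpha * dT
sigma = 210000 * 11.5e-6 * 29.8
sigma = 2.415 * 29.8
sigma = 71.97 MPa

71.97


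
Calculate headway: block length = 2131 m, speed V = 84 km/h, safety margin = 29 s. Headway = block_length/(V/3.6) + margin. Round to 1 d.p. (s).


V = 84 / 3.6 = 23.3333 m/s
Block traversal time = 2131 / 23.3333 = 91.3286 s
Headway = 91.3286 + 29
Headway = 120.3 s

120.3


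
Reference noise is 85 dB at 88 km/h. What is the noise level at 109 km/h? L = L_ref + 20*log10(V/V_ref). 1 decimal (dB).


V/V_ref = 109 / 88 = 1.238636
log10(1.238636) = 0.092944
20 * 0.092944 = 1.8589
L = 85 + 1.8589 = 86.9 dB

86.9


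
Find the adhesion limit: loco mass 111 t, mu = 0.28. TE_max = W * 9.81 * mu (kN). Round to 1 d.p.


TE_max = W * g * mu
TE_max = 111 * 9.81 * 0.28
TE_max = 1088.91 * 0.28
TE_max = 304.9 kN

304.9


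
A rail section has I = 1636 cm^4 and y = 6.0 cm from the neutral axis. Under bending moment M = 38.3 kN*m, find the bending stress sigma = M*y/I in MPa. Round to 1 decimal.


Convert units:
M = 38.3 kN*m = 38300000 N*mm
y = 6.0 cm = 60 mm
I = 1636 cm^4 = 16360000 mm^4
sigma = 38300000 * 60 / 16360000
sigma = 140.5 MPa

140.5


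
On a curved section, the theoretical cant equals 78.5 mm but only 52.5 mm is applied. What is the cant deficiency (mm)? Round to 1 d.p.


Cant deficiency = equilibrium cant - actual cant
CD = 78.5 - 52.5
CD = 26.0 mm

26.0


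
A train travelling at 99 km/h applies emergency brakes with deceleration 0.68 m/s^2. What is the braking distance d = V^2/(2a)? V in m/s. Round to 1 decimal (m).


Convert speed: V = 99 / 3.6 = 27.5 m/s
V^2 = 756.25
d = 756.25 / (2 * 0.68)
d = 756.25 / 1.36
d = 556.1 m

556.1


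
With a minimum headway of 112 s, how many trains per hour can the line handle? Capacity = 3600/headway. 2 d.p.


Capacity = 3600 / headway
Capacity = 3600 / 112
Capacity = 32.14 trains/hour

32.14


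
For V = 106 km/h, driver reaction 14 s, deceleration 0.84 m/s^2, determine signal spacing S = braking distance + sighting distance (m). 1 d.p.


V = 106 / 3.6 = 29.4444 m/s
Braking distance = 29.4444^2 / (2*0.84) = 516.0567 m
Sighting distance = 29.4444 * 14 = 412.2222 m
S = 516.0567 + 412.2222 = 928.3 m

928.3


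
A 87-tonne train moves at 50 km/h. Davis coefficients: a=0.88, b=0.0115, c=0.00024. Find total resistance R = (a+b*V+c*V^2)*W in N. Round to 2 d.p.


b*V = 0.0115 * 50 = 0.575
c*V^2 = 0.00024 * 2500 = 0.6
R_per_t = 0.88 + 0.575 + 0.6 = 2.055 N/t
R_total = 2.055 * 87 = 178.79 N

178.79


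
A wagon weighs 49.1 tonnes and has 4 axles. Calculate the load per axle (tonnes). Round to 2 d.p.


Load per axle = total weight / number of axles
Load = 49.1 / 4
Load = 12.28 tonnes

12.28


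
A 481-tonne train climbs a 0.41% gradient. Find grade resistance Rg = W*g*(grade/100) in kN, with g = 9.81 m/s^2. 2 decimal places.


Rg = W * 9.81 * grade / 100
Rg = 481 * 9.81 * 0.41 / 100
Rg = 4718.61 * 0.0041
Rg = 19.35 kN

19.35


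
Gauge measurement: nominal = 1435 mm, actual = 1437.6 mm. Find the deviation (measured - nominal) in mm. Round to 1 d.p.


Deviation = measured - nominal
Deviation = 1437.6 - 1435
Deviation = 2.6 mm

2.6


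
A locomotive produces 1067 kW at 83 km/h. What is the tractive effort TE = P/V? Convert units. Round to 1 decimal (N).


Convert: P = 1067 kW = 1067000 W
V = 83 / 3.6 = 23.0556 m/s
TE = 1067000 / 23.0556
TE = 46279.5 N

46279.5


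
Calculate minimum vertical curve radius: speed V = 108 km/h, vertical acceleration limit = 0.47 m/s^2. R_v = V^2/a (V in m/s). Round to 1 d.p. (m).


Convert speed: V = 108 / 3.6 = 30.0 m/s
V^2 = 900.0 m^2/s^2
R_v = 900.0 / 0.47
R_v = 1914.9 m

1914.9


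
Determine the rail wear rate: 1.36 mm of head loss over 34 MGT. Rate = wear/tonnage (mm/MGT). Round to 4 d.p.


Wear rate = total wear / cumulative tonnage
Rate = 1.36 / 34
Rate = 0.0400 mm/MGT

0.0400


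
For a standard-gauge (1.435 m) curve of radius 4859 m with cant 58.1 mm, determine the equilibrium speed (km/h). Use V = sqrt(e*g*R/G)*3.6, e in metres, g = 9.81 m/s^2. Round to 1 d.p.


Convert cant: e = 58.1 mm = 0.0581 m
V_ms = sqrt(0.0581 * 9.81 * 4859 / 1.435)
V_ms = sqrt(1929.923693) = 43.9309 m/s
V = 43.9309 * 3.6 = 158.2 km/h

158.2


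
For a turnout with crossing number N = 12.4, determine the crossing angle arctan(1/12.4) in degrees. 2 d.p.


1/N = 1/12.4 = 0.080645
angle = arctan(0.080645) = 0.080471 rad
angle = 0.080471 * 180/pi = 4.61 degrees

4.61


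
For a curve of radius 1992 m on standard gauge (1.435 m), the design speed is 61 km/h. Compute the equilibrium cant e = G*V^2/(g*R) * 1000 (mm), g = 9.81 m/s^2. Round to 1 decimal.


Convert speed: V = 61 / 3.6 = 16.9444 m/s
Apply formula: e = 1.435 * 16.9444^2 / (9.81 * 1992)
e = 1.435 * 287.1142 / 19541.52
e = 0.021084 m = 21.1 mm

21.1


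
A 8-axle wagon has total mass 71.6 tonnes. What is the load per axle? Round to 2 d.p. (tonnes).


Load per axle = total weight / number of axles
Load = 71.6 / 8
Load = 8.95 tonnes

8.95


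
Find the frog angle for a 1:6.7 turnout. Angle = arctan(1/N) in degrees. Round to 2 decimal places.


1/N = 1/6.7 = 0.149254
angle = arctan(0.149254) = 0.14816 rad
angle = 0.14816 * 180/pi = 8.49 degrees

8.49


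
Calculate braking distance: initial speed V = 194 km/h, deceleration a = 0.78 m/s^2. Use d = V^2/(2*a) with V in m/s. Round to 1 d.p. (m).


Convert speed: V = 194 / 3.6 = 53.8889 m/s
V^2 = 2904.0123
d = 2904.0123 / (2 * 0.78)
d = 2904.0123 / 1.56
d = 1861.5 m

1861.5


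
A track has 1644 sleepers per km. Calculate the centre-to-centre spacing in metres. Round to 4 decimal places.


Spacing = 1000 m / number of sleepers
Spacing = 1000 / 1644
Spacing = 0.6083 m

0.6083


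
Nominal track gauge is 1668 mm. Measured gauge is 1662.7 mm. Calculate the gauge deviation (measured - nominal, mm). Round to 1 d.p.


Deviation = measured - nominal
Deviation = 1662.7 - 1668
Deviation = -5.3 mm

-5.3


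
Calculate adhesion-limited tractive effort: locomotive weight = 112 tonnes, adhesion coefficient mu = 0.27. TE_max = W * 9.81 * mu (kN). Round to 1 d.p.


TE_max = W * g * mu
TE_max = 112 * 9.81 * 0.27
TE_max = 1098.72 * 0.27
TE_max = 296.7 kN

296.7


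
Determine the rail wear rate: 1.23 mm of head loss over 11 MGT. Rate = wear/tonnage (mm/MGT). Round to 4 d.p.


Wear rate = total wear / cumulative tonnage
Rate = 1.23 / 11
Rate = 0.1118 mm/MGT

0.1118


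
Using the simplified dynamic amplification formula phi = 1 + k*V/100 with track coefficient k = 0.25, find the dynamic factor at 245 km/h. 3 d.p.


phi = 1 + k * V / 100
phi = 1 + 0.25 * 245 / 100
phi = 1 + 0.6125
phi = 1.613

1.613


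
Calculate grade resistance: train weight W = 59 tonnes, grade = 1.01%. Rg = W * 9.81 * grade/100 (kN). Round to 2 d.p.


Rg = W * 9.81 * grade / 100
Rg = 59 * 9.81 * 1.01 / 100
Rg = 578.79 * 0.0101
Rg = 5.85 kN

5.85


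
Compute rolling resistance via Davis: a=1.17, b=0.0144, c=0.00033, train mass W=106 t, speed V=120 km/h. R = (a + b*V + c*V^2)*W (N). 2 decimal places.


b*V = 0.0144 * 120 = 1.728
c*V^2 = 0.00033 * 14400 = 4.752
R_per_t = 1.17 + 1.728 + 4.752 = 7.65 N/t
R_total = 7.65 * 106 = 810.90 N

810.90


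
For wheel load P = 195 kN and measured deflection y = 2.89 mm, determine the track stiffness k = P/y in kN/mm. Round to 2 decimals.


Track stiffness k = P / y
k = 195 / 2.89
k = 67.47 kN/mm

67.47


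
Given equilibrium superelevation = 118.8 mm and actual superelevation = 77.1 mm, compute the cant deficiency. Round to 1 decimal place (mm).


Cant deficiency = equilibrium cant - actual cant
CD = 118.8 - 77.1
CD = 41.7 mm

41.7


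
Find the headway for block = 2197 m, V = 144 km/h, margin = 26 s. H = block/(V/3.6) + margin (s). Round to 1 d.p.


V = 144 / 3.6 = 40.0 m/s
Block traversal time = 2197 / 40.0 = 54.925 s
Headway = 54.925 + 26
Headway = 80.9 s

80.9


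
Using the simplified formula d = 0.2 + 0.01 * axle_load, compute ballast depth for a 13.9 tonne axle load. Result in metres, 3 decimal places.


d = 0.2 + 0.01 * 13.9
d = 0.2 + 0.139
d = 0.339 m

0.339


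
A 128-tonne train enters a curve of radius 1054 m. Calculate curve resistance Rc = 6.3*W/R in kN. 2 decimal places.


Rc = 6.3 * W / R
Rc = 6.3 * 128 / 1054
Rc = 806.4 / 1054
Rc = 0.77 kN

0.77


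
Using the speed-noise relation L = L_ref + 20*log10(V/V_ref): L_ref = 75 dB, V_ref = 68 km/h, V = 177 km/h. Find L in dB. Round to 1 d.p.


V/V_ref = 177 / 68 = 2.602941
log10(2.602941) = 0.415464
20 * 0.415464 = 8.3093
L = 75 + 8.3093 = 83.3 dB

83.3


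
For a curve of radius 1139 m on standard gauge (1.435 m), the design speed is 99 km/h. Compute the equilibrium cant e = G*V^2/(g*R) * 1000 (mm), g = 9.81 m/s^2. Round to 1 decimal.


Convert speed: V = 99 / 3.6 = 27.5 m/s
Apply formula: e = 1.435 * 27.5^2 / (9.81 * 1139)
e = 1.435 * 756.25 / 11173.59
e = 0.097124 m = 97.1 mm

97.1


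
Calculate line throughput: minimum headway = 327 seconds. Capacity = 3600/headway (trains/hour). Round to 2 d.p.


Capacity = 3600 / headway
Capacity = 3600 / 327
Capacity = 11.01 trains/hour

11.01


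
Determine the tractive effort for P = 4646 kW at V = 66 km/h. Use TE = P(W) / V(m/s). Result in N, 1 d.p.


Convert: P = 4646 kW = 4646000 W
V = 66 / 3.6 = 18.3333 m/s
TE = 4646000 / 18.3333
TE = 253418.2 N

253418.2


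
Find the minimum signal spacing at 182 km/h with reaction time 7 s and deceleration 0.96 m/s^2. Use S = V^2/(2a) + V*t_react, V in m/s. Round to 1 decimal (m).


V = 182 / 3.6 = 50.5556 m/s
Braking distance = 50.5556^2 / (2*0.96) = 1331.1793 m
Sighting distance = 50.5556 * 7 = 353.8889 m
S = 1331.1793 + 353.8889 = 1685.1 m

1685.1


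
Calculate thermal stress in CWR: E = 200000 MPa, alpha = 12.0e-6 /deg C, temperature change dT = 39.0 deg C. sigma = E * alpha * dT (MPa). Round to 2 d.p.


sigma = E * alpha * dT
sigma = 200000 * 12.0e-6 * 39.0
sigma = 2.4 * 39.0
sigma = 93.60 MPa

93.60


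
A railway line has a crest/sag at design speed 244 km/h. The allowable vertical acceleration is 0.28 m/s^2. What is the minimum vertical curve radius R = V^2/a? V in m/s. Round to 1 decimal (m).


Convert speed: V = 244 / 3.6 = 67.7778 m/s
V^2 = 4593.8272 m^2/s^2
R_v = 4593.8272 / 0.28
R_v = 16406.5 m

16406.5


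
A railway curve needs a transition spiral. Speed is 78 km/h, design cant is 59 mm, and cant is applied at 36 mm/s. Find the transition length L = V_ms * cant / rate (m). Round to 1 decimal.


Convert speed: V = 78 / 3.6 = 21.6667 m/s
L = 21.6667 * 59 / 36
L = 1278.3333 / 36
L = 35.5 m

35.5


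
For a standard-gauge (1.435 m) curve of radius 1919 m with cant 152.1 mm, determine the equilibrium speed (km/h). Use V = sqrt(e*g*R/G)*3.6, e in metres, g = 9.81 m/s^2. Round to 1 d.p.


Convert cant: e = 152.1 mm = 0.1521 m
V_ms = sqrt(0.1521 * 9.81 * 1919 / 1.435)
V_ms = sqrt(1995.360153) = 44.6695 m/s
V = 44.6695 * 3.6 = 160.8 km/h

160.8


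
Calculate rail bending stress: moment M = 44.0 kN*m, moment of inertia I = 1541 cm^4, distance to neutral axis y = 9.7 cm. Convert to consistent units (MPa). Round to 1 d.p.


Convert units:
M = 44.0 kN*m = 44000000 N*mm
y = 9.7 cm = 97 mm
I = 1541 cm^4 = 15410000 mm^4
sigma = 44000000 * 97 / 15410000
sigma = 277.0 MPa

277.0


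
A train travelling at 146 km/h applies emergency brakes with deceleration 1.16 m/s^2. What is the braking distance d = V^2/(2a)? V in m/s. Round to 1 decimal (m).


Convert speed: V = 146 / 3.6 = 40.5556 m/s
V^2 = 1644.7531
d = 1644.7531 / (2 * 1.16)
d = 1644.7531 / 2.32
d = 708.9 m

708.9


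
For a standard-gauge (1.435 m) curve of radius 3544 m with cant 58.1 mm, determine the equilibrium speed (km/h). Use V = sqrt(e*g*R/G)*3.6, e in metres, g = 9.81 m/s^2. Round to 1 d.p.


Convert cant: e = 58.1 mm = 0.0581 m
V_ms = sqrt(0.0581 * 9.81 * 3544 / 1.435)
V_ms = sqrt(1407.624937) = 37.5183 m/s
V = 37.5183 * 3.6 = 135.1 km/h

135.1


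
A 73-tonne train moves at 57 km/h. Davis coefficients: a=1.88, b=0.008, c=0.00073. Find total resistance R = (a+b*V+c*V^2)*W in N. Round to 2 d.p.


b*V = 0.008 * 57 = 0.456
c*V^2 = 0.00073 * 3249 = 2.37177
R_per_t = 1.88 + 0.456 + 2.37177 = 4.70777 N/t
R_total = 4.70777 * 73 = 343.67 N

343.67


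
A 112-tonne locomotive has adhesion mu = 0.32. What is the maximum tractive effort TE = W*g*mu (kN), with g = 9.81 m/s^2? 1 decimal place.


TE_max = W * g * mu
TE_max = 112 * 9.81 * 0.32
TE_max = 1098.72 * 0.32
TE_max = 351.6 kN

351.6


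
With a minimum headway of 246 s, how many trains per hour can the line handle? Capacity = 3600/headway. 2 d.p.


Capacity = 3600 / headway
Capacity = 3600 / 246
Capacity = 14.63 trains/hour

14.63


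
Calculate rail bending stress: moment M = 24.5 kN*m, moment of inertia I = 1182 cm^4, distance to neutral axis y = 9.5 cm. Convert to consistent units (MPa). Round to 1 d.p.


Convert units:
M = 24.5 kN*m = 24500000 N*mm
y = 9.5 cm = 95 mm
I = 1182 cm^4 = 11820000 mm^4
sigma = 24500000 * 95 / 11820000
sigma = 196.9 MPa

196.9


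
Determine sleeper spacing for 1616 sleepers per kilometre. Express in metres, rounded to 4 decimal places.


Spacing = 1000 m / number of sleepers
Spacing = 1000 / 1616
Spacing = 0.6188 m

0.6188


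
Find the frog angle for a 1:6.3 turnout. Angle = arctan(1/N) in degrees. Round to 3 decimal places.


1/N = 1/6.3 = 0.15873
angle = arctan(0.15873) = 0.157417 rad
angle = 0.157417 * 180/pi = 9.019 degrees

9.019


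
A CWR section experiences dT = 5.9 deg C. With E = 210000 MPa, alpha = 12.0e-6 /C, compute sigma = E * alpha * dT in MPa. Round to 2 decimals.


sigma = E * alpha * dT
sigma = 210000 * 12.0e-6 * 5.9
sigma = 2.52 * 5.9
sigma = 14.87 MPa

14.87


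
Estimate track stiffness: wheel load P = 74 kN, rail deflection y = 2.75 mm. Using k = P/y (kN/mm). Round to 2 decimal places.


Track stiffness k = P / y
k = 74 / 2.75
k = 26.91 kN/mm

26.91


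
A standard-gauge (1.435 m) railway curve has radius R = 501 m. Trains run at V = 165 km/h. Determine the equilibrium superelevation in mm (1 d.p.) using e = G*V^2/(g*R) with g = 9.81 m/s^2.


Convert speed: V = 165 / 3.6 = 45.8333 m/s
Apply formula: e = 1.435 * 45.8333^2 / (9.81 * 501)
e = 1.435 * 2100.6944 / 4914.81
e = 0.61335 m = 613.3 mm

613.3


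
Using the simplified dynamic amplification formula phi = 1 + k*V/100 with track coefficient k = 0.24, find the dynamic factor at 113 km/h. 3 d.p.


phi = 1 + k * V / 100
phi = 1 + 0.24 * 113 / 100
phi = 1 + 0.2712
phi = 1.271

1.271


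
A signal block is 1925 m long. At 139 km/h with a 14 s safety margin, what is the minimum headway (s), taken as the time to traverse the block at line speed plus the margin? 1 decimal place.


V = 139 / 3.6 = 38.6111 m/s
Block traversal time = 1925 / 38.6111 = 49.8561 s
Headway = 49.8561 + 14
Headway = 63.9 s

63.9


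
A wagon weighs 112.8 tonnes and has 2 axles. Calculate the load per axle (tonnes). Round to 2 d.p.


Load per axle = total weight / number of axles
Load = 112.8 / 2
Load = 56.40 tonnes

56.40


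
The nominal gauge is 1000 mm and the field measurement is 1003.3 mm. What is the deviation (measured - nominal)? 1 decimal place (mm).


Deviation = measured - nominal
Deviation = 1003.3 - 1000
Deviation = 3.3 mm

3.3


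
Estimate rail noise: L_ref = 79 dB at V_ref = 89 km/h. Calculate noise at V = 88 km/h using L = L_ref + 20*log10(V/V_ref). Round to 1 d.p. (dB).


V/V_ref = 88 / 89 = 0.988764
log10(0.988764) = -0.004907
20 * -0.004907 = -0.0981
L = 79 + -0.0981 = 78.9 dB

78.9


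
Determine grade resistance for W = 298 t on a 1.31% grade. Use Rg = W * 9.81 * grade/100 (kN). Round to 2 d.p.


Rg = W * 9.81 * grade / 100
Rg = 298 * 9.81 * 1.31 / 100
Rg = 2923.38 * 0.0131
Rg = 38.30 kN

38.30


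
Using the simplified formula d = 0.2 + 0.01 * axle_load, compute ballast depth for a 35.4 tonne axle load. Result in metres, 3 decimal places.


d = 0.2 + 0.01 * 35.4
d = 0.2 + 0.354
d = 0.554 m

0.554


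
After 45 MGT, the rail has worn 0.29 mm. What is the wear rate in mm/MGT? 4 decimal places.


Wear rate = total wear / cumulative tonnage
Rate = 0.29 / 45
Rate = 0.0064 mm/MGT

0.0064


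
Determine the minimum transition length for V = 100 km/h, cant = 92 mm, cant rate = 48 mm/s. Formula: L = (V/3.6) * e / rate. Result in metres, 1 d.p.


Convert speed: V = 100 / 3.6 = 27.7778 m/s
L = 27.7778 * 92 / 48
L = 2555.5556 / 48
L = 53.2 m

53.2


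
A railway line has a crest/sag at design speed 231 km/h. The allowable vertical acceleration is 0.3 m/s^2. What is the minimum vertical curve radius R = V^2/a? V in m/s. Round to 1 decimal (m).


Convert speed: V = 231 / 3.6 = 64.1667 m/s
V^2 = 4117.3611 m^2/s^2
R_v = 4117.3611 / 0.3
R_v = 13724.5 m

13724.5


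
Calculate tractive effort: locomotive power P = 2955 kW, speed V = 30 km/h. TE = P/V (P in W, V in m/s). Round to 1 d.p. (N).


Convert: P = 2955 kW = 2955000 W
V = 30 / 3.6 = 8.3333 m/s
TE = 2955000 / 8.3333
TE = 354600.0 N

354600.0


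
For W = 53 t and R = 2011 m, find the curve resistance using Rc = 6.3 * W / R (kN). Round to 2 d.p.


Rc = 6.3 * W / R
Rc = 6.3 * 53 / 2011
Rc = 333.9 / 2011
Rc = 0.17 kN

0.17


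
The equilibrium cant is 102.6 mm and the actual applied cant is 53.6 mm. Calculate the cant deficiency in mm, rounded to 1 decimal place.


Cant deficiency = equilibrium cant - actual cant
CD = 102.6 - 53.6
CD = 49.0 mm

49.0


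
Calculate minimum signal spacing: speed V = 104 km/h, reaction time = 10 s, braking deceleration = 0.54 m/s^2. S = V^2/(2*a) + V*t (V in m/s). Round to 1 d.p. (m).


V = 104 / 3.6 = 28.8889 m/s
Braking distance = 28.8889^2 / (2*0.54) = 772.7481 m
Sighting distance = 28.8889 * 10 = 288.8889 m
S = 772.7481 + 288.8889 = 1061.6 m

1061.6


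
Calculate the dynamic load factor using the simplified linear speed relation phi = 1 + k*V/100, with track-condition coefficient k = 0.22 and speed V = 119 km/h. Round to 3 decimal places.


phi = 1 + k * V / 100
phi = 1 + 0.22 * 119 / 100
phi = 1 + 0.2618
phi = 1.262

1.262


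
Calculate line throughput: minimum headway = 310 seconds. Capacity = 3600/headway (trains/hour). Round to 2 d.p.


Capacity = 3600 / headway
Capacity = 3600 / 310
Capacity = 11.61 trains/hour

11.61


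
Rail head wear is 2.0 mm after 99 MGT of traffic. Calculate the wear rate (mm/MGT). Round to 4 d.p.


Wear rate = total wear / cumulative tonnage
Rate = 2.0 / 99
Rate = 0.0202 mm/MGT

0.0202


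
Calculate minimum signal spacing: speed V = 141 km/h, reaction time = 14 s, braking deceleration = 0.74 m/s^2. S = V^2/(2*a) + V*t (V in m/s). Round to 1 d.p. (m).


V = 141 / 3.6 = 39.1667 m/s
Braking distance = 39.1667^2 / (2*0.74) = 1036.5053 m
Sighting distance = 39.1667 * 14 = 548.3333 m
S = 1036.5053 + 548.3333 = 1584.8 m

1584.8


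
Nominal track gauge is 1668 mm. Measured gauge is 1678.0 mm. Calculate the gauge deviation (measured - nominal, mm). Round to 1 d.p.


Deviation = measured - nominal
Deviation = 1678.0 - 1668
Deviation = 10.0 mm

10.0


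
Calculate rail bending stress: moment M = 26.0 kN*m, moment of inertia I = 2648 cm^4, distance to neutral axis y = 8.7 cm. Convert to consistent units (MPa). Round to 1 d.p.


Convert units:
M = 26.0 kN*m = 26000000 N*mm
y = 8.7 cm = 87 mm
I = 2648 cm^4 = 26480000 mm^4
sigma = 26000000 * 87 / 26480000
sigma = 85.4 MPa

85.4


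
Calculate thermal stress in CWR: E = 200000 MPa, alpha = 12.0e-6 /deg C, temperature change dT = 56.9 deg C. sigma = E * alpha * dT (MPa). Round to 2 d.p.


sigma = E * alpha * dT
sigma = 200000 * 12.0e-6 * 56.9
sigma = 2.4 * 56.9
sigma = 136.56 MPa

136.56


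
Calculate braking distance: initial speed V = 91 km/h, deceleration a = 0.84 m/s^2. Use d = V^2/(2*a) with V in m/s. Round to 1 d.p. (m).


Convert speed: V = 91 / 3.6 = 25.2778 m/s
V^2 = 638.966
d = 638.966 / (2 * 0.84)
d = 638.966 / 1.68
d = 380.3 m

380.3


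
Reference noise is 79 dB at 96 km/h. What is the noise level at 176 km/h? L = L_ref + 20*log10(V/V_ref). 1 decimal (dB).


V/V_ref = 176 / 96 = 1.833333
log10(1.833333) = 0.263241
20 * 0.263241 = 5.2648
L = 79 + 5.2648 = 84.3 dB

84.3


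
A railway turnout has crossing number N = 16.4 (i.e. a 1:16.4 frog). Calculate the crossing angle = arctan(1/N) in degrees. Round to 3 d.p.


1/N = 1/16.4 = 0.060976
angle = arctan(0.060976) = 0.0609 rad
angle = 0.0609 * 180/pi = 3.489 degrees

3.489


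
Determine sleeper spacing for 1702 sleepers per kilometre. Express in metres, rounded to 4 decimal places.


Spacing = 1000 m / number of sleepers
Spacing = 1000 / 1702
Spacing = 0.5875 m

0.5875


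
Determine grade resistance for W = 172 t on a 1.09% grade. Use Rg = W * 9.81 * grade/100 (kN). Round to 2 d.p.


Rg = W * 9.81 * grade / 100
Rg = 172 * 9.81 * 1.09 / 100
Rg = 1687.32 * 0.0109
Rg = 18.39 kN

18.39


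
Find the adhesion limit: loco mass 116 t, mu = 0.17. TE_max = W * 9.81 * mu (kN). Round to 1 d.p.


TE_max = W * g * mu
TE_max = 116 * 9.81 * 0.17
TE_max = 1137.96 * 0.17
TE_max = 193.5 kN

193.5


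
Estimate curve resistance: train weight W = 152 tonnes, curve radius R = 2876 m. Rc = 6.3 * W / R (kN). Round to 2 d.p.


Rc = 6.3 * W / R
Rc = 6.3 * 152 / 2876
Rc = 957.6 / 2876
Rc = 0.33 kN

0.33


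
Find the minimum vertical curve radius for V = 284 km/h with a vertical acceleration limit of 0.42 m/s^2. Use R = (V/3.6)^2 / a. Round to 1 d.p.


Convert speed: V = 284 / 3.6 = 78.8889 m/s
V^2 = 6223.4568 m^2/s^2
R_v = 6223.4568 / 0.42
R_v = 14817.8 m

14817.8


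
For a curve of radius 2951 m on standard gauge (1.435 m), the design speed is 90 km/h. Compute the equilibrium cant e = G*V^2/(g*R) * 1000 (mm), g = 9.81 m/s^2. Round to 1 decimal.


Convert speed: V = 90 / 3.6 = 25.0 m/s
Apply formula: e = 1.435 * 25.0^2 / (9.81 * 2951)
e = 1.435 * 625.0 / 28949.31
e = 0.030981 m = 31.0 mm

31.0


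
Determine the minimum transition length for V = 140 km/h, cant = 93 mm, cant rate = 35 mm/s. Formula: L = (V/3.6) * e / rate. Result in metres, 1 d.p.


Convert speed: V = 140 / 3.6 = 38.8889 m/s
L = 38.8889 * 93 / 35
L = 3616.6667 / 35
L = 103.3 m

103.3


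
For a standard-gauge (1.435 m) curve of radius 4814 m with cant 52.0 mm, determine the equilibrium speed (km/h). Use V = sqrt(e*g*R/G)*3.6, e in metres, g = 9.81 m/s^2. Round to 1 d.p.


Convert cant: e = 52.0 mm = 0.0520 m
V_ms = sqrt(0.0520 * 9.81 * 4814 / 1.435)
V_ms = sqrt(1711.301519) = 41.3679 m/s
V = 41.3679 * 3.6 = 148.9 km/h

148.9


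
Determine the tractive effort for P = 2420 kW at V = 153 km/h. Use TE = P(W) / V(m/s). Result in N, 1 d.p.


Convert: P = 2420 kW = 2420000 W
V = 153 / 3.6 = 42.5 m/s
TE = 2420000 / 42.5
TE = 56941.2 N

56941.2


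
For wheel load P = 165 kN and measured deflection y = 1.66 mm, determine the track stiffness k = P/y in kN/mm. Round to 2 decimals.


Track stiffness k = P / y
k = 165 / 1.66
k = 99.40 kN/mm

99.40


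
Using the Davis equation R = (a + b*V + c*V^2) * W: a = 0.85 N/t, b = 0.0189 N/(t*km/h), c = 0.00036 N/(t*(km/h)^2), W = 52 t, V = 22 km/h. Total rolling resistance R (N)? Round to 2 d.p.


b*V = 0.0189 * 22 = 0.4158
c*V^2 = 0.00036 * 484 = 0.17424
R_per_t = 0.85 + 0.4158 + 0.17424 = 1.44004 N/t
R_total = 1.44004 * 52 = 74.88 N

74.88


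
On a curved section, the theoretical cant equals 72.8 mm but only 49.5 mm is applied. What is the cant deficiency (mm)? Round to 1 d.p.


Cant deficiency = equilibrium cant - actual cant
CD = 72.8 - 49.5
CD = 23.3 mm

23.3


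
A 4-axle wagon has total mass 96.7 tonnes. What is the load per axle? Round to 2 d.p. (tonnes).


Load per axle = total weight / number of axles
Load = 96.7 / 4
Load = 24.18 tonnes

24.18


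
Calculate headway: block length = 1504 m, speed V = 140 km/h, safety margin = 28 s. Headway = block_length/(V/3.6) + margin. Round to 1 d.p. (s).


V = 140 / 3.6 = 38.8889 m/s
Block traversal time = 1504 / 38.8889 = 38.6743 s
Headway = 38.6743 + 28
Headway = 66.7 s

66.7


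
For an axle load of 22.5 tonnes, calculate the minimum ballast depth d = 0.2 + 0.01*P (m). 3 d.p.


d = 0.2 + 0.01 * 22.5
d = 0.2 + 0.225
d = 0.425 m

0.425


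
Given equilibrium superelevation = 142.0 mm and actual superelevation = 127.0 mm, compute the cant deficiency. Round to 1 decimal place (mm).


Cant deficiency = equilibrium cant - actual cant
CD = 142.0 - 127.0
CD = 15.0 mm

15.0


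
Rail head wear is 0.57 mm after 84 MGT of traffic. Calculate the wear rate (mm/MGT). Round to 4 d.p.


Wear rate = total wear / cumulative tonnage
Rate = 0.57 / 84
Rate = 0.0068 mm/MGT

0.0068


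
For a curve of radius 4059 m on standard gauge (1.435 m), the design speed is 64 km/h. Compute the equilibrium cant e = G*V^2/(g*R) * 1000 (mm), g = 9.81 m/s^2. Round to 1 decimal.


Convert speed: V = 64 / 3.6 = 17.7778 m/s
Apply formula: e = 1.435 * 17.7778^2 / (9.81 * 4059)
e = 1.435 * 316.0494 / 39818.79
e = 0.01139 m = 11.4 mm

11.4


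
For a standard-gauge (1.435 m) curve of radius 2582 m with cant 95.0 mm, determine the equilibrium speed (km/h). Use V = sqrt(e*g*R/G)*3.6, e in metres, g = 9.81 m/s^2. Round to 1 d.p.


Convert cant: e = 95.0 mm = 0.0950 m
V_ms = sqrt(0.0950 * 9.81 * 2582 / 1.435)
V_ms = sqrt(1676.860557) = 40.9495 m/s
V = 40.9495 * 3.6 = 147.4 km/h

147.4


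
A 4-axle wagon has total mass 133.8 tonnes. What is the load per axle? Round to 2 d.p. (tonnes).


Load per axle = total weight / number of axles
Load = 133.8 / 4
Load = 33.45 tonnes

33.45


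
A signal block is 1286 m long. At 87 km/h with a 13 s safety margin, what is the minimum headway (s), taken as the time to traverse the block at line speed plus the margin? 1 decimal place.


V = 87 / 3.6 = 24.1667 m/s
Block traversal time = 1286 / 24.1667 = 53.2138 s
Headway = 53.2138 + 13
Headway = 66.2 s

66.2


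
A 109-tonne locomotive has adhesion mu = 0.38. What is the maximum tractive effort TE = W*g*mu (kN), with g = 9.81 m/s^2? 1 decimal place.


TE_max = W * g * mu
TE_max = 109 * 9.81 * 0.38
TE_max = 1069.29 * 0.38
TE_max = 406.3 kN

406.3


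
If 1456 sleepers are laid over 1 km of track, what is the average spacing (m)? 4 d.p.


Spacing = 1000 m / number of sleepers
Spacing = 1000 / 1456
Spacing = 0.6868 m

0.6868


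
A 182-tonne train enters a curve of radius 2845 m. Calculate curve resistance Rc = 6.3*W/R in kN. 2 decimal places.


Rc = 6.3 * W / R
Rc = 6.3 * 182 / 2845
Rc = 1146.6 / 2845
Rc = 0.40 kN

0.40


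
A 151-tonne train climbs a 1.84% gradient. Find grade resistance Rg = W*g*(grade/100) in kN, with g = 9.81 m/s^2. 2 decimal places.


Rg = W * 9.81 * grade / 100
Rg = 151 * 9.81 * 1.84 / 100
Rg = 1481.31 * 0.0184
Rg = 27.26 kN

27.26


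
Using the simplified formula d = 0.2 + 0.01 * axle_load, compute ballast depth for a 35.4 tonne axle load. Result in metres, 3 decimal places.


d = 0.2 + 0.01 * 35.4
d = 0.2 + 0.354
d = 0.554 m

0.554


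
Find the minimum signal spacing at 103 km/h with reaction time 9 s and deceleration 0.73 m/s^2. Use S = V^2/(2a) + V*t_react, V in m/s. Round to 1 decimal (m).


V = 103 / 3.6 = 28.6111 m/s
Braking distance = 28.6111^2 / (2*0.73) = 560.682 m
Sighting distance = 28.6111 * 9 = 257.5 m
S = 560.682 + 257.5 = 818.2 m

818.2


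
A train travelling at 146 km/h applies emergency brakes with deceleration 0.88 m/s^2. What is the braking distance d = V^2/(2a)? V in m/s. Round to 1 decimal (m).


Convert speed: V = 146 / 3.6 = 40.5556 m/s
V^2 = 1644.7531
d = 1644.7531 / (2 * 0.88)
d = 1644.7531 / 1.76
d = 934.5 m

934.5


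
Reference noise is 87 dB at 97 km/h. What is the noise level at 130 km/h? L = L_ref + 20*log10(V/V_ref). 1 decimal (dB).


V/V_ref = 130 / 97 = 1.340206
log10(1.340206) = 0.127172
20 * 0.127172 = 2.5434
L = 87 + 2.5434 = 89.5 dB

89.5


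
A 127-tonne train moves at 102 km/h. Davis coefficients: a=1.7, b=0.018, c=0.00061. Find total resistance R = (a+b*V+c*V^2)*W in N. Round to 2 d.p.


b*V = 0.018 * 102 = 1.836
c*V^2 = 0.00061 * 10404 = 6.34644
R_per_t = 1.7 + 1.836 + 6.34644 = 9.88244 N/t
R_total = 9.88244 * 127 = 1255.07 N

1255.07


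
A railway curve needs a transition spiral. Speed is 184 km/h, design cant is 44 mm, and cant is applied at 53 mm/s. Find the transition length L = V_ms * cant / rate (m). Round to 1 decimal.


Convert speed: V = 184 / 3.6 = 51.1111 m/s
L = 51.1111 * 44 / 53
L = 2248.8889 / 53
L = 42.4 m

42.4


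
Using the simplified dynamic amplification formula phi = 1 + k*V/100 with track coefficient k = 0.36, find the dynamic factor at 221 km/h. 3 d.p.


phi = 1 + k * V / 100
phi = 1 + 0.36 * 221 / 100
phi = 1 + 0.7956
phi = 1.796

1.796


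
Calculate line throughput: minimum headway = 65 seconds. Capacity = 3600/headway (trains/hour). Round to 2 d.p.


Capacity = 3600 / headway
Capacity = 3600 / 65
Capacity = 55.38 trains/hour

55.38


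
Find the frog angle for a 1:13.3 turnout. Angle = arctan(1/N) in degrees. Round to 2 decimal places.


1/N = 1/13.3 = 0.075188
angle = arctan(0.075188) = 0.075047 rad
angle = 0.075047 * 180/pi = 4.30 degrees

4.30


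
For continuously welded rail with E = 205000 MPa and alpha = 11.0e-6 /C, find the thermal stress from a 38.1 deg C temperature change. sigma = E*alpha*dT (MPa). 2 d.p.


sigma = E * alpha * dT
sigma = 205000 * 11.0e-6 * 38.1
sigma = 2.255 * 38.1
sigma = 85.92 MPa

85.92


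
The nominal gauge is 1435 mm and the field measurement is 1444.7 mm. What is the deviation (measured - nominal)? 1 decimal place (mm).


Deviation = measured - nominal
Deviation = 1444.7 - 1435
Deviation = 9.7 mm

9.7


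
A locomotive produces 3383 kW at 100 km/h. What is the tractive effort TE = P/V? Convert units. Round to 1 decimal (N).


Convert: P = 3383 kW = 3383000 W
V = 100 / 3.6 = 27.7778 m/s
TE = 3383000 / 27.7778
TE = 121788.0 N

121788.0


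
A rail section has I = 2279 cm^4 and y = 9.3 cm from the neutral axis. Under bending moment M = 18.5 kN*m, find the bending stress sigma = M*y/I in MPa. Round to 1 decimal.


Convert units:
M = 18.5 kN*m = 18500000 N*mm
y = 9.3 cm = 93 mm
I = 2279 cm^4 = 22790000 mm^4
sigma = 18500000 * 93 / 22790000
sigma = 75.5 MPa

75.5


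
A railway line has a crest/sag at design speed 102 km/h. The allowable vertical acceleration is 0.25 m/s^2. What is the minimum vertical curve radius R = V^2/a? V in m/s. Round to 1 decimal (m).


Convert speed: V = 102 / 3.6 = 28.3333 m/s
V^2 = 802.7778 m^2/s^2
R_v = 802.7778 / 0.25
R_v = 3211.1 m

3211.1


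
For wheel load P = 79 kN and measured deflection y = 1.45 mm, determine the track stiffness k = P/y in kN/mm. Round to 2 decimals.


Track stiffness k = P / y
k = 79 / 1.45
k = 54.48 kN/mm

54.48


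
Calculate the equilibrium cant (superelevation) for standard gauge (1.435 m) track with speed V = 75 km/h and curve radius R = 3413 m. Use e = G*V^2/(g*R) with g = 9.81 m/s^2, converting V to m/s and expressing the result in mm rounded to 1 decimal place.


Convert speed: V = 75 / 3.6 = 20.8333 m/s
Apply formula: e = 1.435 * 20.8333^2 / (9.81 * 3413)
e = 1.435 * 434.0278 / 33481.53
e = 0.018602 m = 18.6 mm

18.6


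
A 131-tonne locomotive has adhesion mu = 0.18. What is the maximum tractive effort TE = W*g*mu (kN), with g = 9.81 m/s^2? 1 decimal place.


TE_max = W * g * mu
TE_max = 131 * 9.81 * 0.18
TE_max = 1285.11 * 0.18
TE_max = 231.3 kN

231.3


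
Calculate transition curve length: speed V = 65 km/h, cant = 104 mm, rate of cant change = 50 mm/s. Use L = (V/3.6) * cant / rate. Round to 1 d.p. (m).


Convert speed: V = 65 / 3.6 = 18.0556 m/s
L = 18.0556 * 104 / 50
L = 1877.7778 / 50
L = 37.6 m

37.6


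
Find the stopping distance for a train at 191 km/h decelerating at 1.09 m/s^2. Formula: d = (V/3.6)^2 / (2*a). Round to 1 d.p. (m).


Convert speed: V = 191 / 3.6 = 53.0556 m/s
V^2 = 2814.892
d = 2814.892 / (2 * 1.09)
d = 2814.892 / 2.18
d = 1291.2 m

1291.2


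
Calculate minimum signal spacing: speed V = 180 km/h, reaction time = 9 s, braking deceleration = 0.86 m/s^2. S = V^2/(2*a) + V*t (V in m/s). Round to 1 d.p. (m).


V = 180 / 3.6 = 50.0 m/s
Braking distance = 50.0^2 / (2*0.86) = 1453.4884 m
Sighting distance = 50.0 * 9 = 450.0 m
S = 1453.4884 + 450.0 = 1903.5 m

1903.5


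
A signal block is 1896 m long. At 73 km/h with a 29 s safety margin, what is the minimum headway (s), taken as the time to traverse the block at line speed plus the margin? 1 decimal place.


V = 73 / 3.6 = 20.2778 m/s
Block traversal time = 1896 / 20.2778 = 93.5014 s
Headway = 93.5014 + 29
Headway = 122.5 s

122.5


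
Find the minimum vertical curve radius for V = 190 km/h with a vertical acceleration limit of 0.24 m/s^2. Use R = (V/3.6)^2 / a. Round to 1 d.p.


Convert speed: V = 190 / 3.6 = 52.7778 m/s
V^2 = 2785.4938 m^2/s^2
R_v = 2785.4938 / 0.24
R_v = 11606.2 m

11606.2


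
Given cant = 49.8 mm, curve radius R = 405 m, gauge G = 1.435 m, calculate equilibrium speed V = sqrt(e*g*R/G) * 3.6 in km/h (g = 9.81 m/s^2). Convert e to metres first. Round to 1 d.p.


Convert cant: e = 49.8 mm = 0.0498 m
V_ms = sqrt(0.0498 * 9.81 * 405 / 1.435)
V_ms = sqrt(137.880063) = 11.7422 m/s
V = 11.7422 * 3.6 = 42.3 km/h

42.3


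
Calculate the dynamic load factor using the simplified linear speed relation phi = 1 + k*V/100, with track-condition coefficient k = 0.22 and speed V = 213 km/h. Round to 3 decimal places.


phi = 1 + k * V / 100
phi = 1 + 0.22 * 213 / 100
phi = 1 + 0.4686
phi = 1.469

1.469


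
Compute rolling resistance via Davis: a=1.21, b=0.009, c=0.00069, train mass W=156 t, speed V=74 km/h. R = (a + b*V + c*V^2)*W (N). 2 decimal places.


b*V = 0.009 * 74 = 0.666
c*V^2 = 0.00069 * 5476 = 3.77844
R_per_t = 1.21 + 0.666 + 3.77844 = 5.65444 N/t
R_total = 5.65444 * 156 = 882.09 N

882.09


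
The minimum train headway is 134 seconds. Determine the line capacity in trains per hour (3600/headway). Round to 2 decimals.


Capacity = 3600 / headway
Capacity = 3600 / 134
Capacity = 26.87 trains/hour

26.87


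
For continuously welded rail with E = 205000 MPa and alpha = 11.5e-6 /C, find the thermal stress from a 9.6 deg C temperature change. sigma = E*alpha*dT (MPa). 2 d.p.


sigma = E * alpha * dT
sigma = 205000 * 11.5e-6 * 9.6
sigma = 2.3575 * 9.6
sigma = 22.63 MPa

22.63


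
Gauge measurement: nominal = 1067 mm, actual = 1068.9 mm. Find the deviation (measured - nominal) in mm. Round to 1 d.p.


Deviation = measured - nominal
Deviation = 1068.9 - 1067
Deviation = 1.9 mm

1.9


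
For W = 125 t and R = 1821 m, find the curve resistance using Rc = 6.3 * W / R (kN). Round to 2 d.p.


Rc = 6.3 * W / R
Rc = 6.3 * 125 / 1821
Rc = 787.5 / 1821
Rc = 0.43 kN

0.43


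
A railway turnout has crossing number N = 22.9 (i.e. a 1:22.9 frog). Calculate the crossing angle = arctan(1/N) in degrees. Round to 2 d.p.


1/N = 1/22.9 = 0.043668
angle = arctan(0.043668) = 0.04364 rad
angle = 0.04364 * 180/pi = 2.50 degrees

2.50


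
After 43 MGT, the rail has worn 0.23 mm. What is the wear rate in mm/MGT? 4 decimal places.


Wear rate = total wear / cumulative tonnage
Rate = 0.23 / 43
Rate = 0.0053 mm/MGT

0.0053
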